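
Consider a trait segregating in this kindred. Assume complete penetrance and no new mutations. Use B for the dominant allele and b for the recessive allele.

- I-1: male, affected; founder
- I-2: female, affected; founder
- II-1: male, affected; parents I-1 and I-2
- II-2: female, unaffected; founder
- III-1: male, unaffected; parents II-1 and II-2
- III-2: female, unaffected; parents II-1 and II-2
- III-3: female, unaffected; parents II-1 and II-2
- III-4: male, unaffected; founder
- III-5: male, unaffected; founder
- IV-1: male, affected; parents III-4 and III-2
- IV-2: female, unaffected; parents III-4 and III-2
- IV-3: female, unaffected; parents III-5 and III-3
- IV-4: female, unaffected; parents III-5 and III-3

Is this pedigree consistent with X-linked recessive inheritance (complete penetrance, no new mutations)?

A consistent assignment under X-linked recessive exists: I-1 X^b Y, I-2 X^b X^b, II-1 X^b Y, II-2 X^B X^B, III-1 X^B Y, III-2 X^B X^b, III-3 X^B X^b, III-4 X^B Y, III-5 X^B Y, IV-1 X^b Y, IV-2 X^B X^B, IV-3 X^B X^B, IV-4 X^B X^B.
In this assignment every recorded phenotype matches its genotype and every non-founder's genotype is obtainable from its parents' genotypes, so the pedigree is consistent.

Yes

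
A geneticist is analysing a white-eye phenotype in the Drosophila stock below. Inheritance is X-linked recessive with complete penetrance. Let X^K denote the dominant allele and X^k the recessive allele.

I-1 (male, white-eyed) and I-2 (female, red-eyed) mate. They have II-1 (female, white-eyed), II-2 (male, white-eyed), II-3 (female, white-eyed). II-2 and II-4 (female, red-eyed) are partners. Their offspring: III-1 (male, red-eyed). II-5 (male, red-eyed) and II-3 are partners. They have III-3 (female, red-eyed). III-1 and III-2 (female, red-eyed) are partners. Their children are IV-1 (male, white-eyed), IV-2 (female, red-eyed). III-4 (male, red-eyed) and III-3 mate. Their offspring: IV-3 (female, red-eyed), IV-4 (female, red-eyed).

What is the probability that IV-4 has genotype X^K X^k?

III-4 is red-eyed, so III-4 is X^K Y.
III-3 is red-eyed so carries K and received k from II-3 (X^k X^k), so III-3 is X^K X^k.
Their cross gives offspring ratios 1/2 X^K X^K : 1/2 X^K X^k. Conditioning on IV-4 being red-eyed, P(X^K X^k) = 1/2 / 1 = 1/2.

1/2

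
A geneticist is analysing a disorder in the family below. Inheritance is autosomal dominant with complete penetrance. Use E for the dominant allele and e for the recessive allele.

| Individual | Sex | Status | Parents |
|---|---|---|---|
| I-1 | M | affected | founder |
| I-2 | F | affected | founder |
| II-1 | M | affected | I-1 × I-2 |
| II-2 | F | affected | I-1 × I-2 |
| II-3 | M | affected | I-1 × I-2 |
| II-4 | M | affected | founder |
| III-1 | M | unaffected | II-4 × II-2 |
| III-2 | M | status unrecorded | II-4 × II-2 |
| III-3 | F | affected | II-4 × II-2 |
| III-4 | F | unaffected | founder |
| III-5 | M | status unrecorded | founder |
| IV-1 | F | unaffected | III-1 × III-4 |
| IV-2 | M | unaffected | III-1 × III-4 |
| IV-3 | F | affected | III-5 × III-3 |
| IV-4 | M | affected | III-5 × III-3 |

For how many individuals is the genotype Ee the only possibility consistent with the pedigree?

Obligate heterozygotes: II-2 is affected so carries E and passed e to III-1 (ee), so II-2 is Ee; II-4 is affected so carries E and passed e to III-1 (ee), so II-4 is Ee.
Every other individual is either homozygous by phenotype or has at least one consistent homozygous assignment, so the count is 2.

2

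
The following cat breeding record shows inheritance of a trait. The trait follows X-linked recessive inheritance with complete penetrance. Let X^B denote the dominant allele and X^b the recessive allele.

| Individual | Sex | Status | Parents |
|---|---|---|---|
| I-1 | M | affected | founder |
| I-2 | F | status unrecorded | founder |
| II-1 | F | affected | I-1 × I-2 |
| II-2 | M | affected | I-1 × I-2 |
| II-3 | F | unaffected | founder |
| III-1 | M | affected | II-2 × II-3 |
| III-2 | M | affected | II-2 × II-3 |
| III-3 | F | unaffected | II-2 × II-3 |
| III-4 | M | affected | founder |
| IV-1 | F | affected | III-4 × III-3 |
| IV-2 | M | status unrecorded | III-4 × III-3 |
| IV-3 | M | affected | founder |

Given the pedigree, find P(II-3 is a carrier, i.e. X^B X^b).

II-3 is unaffected so carries B and passed b to III-1 (X^b Y), so II-3 is X^B X^b, giving P(X^B X^b) = 1.

1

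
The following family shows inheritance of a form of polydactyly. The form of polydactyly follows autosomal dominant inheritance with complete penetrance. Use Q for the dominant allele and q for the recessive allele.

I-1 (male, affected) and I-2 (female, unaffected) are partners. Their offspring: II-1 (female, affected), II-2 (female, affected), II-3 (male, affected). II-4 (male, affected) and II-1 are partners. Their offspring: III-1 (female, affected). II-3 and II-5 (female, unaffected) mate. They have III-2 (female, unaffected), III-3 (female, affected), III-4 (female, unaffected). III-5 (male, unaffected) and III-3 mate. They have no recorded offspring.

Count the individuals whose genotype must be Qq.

4

Obligate heterozygotes: II-1 is affected so carries Q and received q from I-2 (qq), so II-1 is Qq; II-2 is affected so carries Q and received q from I-2 (qq), so II-2 is Qq; II-3 is affected so carries Q and received q from I-2 (qq), so II-3 is Qq; III-3 is affected so carries Q and received q from II-5 (qq), so III-3 is Qq.
Every other individual is either homozygous by phenotype or has at least one consistent homozygous assignment, so the count is 4.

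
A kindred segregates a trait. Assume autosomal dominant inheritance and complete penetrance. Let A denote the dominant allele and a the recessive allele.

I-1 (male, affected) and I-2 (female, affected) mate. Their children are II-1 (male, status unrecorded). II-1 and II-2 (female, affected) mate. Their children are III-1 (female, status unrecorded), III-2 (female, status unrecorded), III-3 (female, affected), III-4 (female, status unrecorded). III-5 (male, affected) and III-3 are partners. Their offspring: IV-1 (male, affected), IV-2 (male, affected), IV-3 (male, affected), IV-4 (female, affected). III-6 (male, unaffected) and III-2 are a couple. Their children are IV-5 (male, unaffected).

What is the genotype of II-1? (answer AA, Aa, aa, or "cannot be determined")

II-1's phenotype is unrecorded, and no parent or child forces a single allele at both positions; consistent genotype assignments exist with II-1 as AA or Aa or aa.

cannot be determined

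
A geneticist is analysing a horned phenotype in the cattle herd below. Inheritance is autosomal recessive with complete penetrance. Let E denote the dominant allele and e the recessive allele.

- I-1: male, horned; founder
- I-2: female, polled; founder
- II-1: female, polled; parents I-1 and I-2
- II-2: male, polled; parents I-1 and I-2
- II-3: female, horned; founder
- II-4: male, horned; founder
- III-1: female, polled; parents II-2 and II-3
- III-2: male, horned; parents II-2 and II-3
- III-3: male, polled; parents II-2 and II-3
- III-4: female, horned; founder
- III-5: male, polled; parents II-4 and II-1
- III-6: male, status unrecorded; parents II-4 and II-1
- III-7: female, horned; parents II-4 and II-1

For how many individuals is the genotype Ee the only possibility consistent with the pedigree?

5

Obligate heterozygotes: II-1 is polled so carries E and received e from I-1 (ee), so II-1 is Ee; II-2 is polled so carries E and received e from I-1 (ee), so II-2 is Ee; III-1 is polled so carries E and received e from II-3 (ee), so III-1 is Ee; III-3 is polled so carries E and received e from II-3 (ee), so III-3 is Ee; III-5 is polled so carries E and received e from II-4 (ee), so III-5 is Ee.
Every other individual is either homozygous by phenotype or has at least one consistent homozygous assignment, so the count is 5.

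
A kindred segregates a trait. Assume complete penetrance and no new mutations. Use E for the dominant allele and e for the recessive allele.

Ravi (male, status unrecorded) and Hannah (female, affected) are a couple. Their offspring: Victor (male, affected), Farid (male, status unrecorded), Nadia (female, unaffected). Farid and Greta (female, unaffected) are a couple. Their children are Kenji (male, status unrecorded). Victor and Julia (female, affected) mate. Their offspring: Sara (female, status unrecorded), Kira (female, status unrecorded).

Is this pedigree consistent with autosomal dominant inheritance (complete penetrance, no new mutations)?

A consistent assignment under autosomal dominant exists: Ravi Ee, Hannah Ee, Victor EE, Farid EE, Nadia ee, Greta ee, Julia EE, Kenji Ee, Sara EE, Kira EE.
In this assignment every recorded phenotype matches its genotype and every non-founder's genotype is obtainable from its parents' genotypes, so the pedigree is consistent.

Yes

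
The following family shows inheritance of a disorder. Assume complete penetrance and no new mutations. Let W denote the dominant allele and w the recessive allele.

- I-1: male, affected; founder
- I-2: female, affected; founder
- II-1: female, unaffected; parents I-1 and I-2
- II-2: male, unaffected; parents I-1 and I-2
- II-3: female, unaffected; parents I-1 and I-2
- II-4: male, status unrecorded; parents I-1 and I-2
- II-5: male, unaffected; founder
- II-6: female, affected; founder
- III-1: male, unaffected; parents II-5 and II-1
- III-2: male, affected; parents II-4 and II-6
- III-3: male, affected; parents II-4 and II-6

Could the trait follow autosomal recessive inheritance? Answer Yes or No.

Under autosomal recessive, II-1 (unaffected, female) cannot arise from I-1 (affected) × I-2 (affected).

No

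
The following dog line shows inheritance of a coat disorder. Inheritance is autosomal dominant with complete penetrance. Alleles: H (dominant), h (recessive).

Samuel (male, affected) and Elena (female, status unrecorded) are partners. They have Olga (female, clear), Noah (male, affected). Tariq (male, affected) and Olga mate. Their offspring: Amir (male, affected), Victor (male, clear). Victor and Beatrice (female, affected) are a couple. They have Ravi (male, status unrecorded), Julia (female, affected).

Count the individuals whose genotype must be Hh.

Obligate heterozygotes: Samuel is affected so carries H and passed h to Olga (hh), so Samuel is Hh; Tariq is affected so carries H and passed h to Victor (hh), so Tariq is Hh; Amir is affected so carries H and received h from Olga (hh), so Amir is Hh; Julia is affected so carries H and received h from Victor (hh), so Julia is Hh.
Every other individual is either homozygous by phenotype or has at least one consistent homozygous assignment, so the count is 4.

4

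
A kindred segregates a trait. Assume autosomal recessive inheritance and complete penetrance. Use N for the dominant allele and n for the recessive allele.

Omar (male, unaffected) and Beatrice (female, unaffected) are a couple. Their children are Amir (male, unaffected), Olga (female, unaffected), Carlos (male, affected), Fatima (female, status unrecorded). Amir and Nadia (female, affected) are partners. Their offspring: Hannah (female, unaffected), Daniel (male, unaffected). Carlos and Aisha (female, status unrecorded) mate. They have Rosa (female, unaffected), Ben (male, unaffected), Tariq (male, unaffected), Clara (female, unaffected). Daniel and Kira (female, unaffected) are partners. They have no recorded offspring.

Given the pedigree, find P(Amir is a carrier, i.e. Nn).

1/3

Omar is unaffected so carries N and passed n to Carlos (nn), so Omar is Nn.
Beatrice is unaffected so carries N and passed n to Carlos (nn), so Beatrice is Nn.
Their cross gives offspring ratios 1/4 NN : 1/2 Nn : 1/4 nn. Conditioning on Amir being unaffected, P(Nn) = 1/2 / 3/4 = 2/3 before taking Amir's own offspring into account.
Nadia is affected, so Nadia is nn.
Now use Amir's offspring. Probability of each recorded status — unaffected daughter Hannah: 1/2 if Amir is Nn, 1 if NN; unaffected son Daniel: 1/2 if Amir is Nn, 1 if NN.
Bayes: P(Nn) = 2/3·1/4 / (2/3·1/4 + 1/3·1) = 1/3.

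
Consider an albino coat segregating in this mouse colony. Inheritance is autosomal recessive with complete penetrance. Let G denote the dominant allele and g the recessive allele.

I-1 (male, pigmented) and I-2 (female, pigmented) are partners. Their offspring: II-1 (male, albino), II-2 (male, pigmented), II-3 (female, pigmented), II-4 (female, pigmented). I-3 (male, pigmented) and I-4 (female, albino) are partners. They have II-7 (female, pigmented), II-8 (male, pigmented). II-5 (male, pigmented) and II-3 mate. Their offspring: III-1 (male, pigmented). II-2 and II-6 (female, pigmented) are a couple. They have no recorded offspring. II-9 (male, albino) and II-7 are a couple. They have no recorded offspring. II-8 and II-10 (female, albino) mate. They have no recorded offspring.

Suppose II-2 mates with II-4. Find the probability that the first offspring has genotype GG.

I-1 is pigmented so carries G and passed g to II-1 (gg), so I-1 is Gg.
I-2 is pigmented so carries G and passed g to II-1 (gg), so I-2 is Gg.
II-2 is a pigmented offspring of I-1 (Gg) × I-2 (Gg), whose cross gives 1/4 GG : 1/2 Gg : 1/4 gg; conditioning on being pigmented, II-2 is GG with probability 1/3, Gg with probability 2/3.
II-4 is a pigmented offspring of I-1 (Gg) × I-2 (Gg), whose cross gives 1/4 GG : 1/2 Gg : 1/4 gg; conditioning on being pigmented, II-4 is GG with probability 1/3, Gg with probability 2/3.
Summing over parental genotype combinations, P(offspring has genotype GG) = 1/9·1 + 2/9·1/2 + 2/9·1/2 + 4/9·1/4 = 4/9.

4/9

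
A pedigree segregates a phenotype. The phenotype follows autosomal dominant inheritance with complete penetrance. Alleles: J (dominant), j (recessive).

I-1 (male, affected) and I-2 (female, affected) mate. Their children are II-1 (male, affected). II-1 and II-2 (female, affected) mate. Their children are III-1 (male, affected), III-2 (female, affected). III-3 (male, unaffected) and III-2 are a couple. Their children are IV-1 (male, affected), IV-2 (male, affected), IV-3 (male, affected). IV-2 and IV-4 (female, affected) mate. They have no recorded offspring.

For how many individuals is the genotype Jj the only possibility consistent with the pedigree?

3

Obligate heterozygotes: IV-1 is affected so carries J and received j from III-3 (jj), so IV-1 is Jj; IV-2 is affected so carries J and received j from III-3 (jj), so IV-2 is Jj; IV-3 is affected so carries J and received j from III-3 (jj), so IV-3 is Jj.
Every other individual is either homozygous by phenotype or has at least one consistent homozygous assignment, so the count is 3.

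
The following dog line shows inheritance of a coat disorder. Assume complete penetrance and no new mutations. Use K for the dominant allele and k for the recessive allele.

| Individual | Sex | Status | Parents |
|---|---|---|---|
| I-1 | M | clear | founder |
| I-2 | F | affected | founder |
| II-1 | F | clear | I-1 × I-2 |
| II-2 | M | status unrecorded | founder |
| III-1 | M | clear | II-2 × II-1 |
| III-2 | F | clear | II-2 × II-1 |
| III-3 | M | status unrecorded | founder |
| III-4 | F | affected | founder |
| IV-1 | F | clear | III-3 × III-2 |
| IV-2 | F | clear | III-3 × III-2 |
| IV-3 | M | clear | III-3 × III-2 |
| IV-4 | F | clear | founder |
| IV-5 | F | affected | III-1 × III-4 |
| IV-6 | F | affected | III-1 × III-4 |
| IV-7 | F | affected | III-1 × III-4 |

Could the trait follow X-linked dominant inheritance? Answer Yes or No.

Yes

A consistent assignment under X-linked dominant exists: I-1 X^k Y, I-2 X^K X^k, II-1 X^k X^k, II-2 X^k Y, III-1 X^k Y, III-2 X^k X^k, III-3 X^k Y, III-4 X^K X^K, IV-1 X^k X^k, IV-2 X^k X^k, IV-3 X^k Y, IV-4 X^k X^k, IV-5 X^K X^k, IV-6 X^K X^k, IV-7 X^K X^k.
In this assignment every recorded phenotype matches its genotype and every non-founder's genotype is obtainable from its parents' genotypes, so the pedigree is consistent.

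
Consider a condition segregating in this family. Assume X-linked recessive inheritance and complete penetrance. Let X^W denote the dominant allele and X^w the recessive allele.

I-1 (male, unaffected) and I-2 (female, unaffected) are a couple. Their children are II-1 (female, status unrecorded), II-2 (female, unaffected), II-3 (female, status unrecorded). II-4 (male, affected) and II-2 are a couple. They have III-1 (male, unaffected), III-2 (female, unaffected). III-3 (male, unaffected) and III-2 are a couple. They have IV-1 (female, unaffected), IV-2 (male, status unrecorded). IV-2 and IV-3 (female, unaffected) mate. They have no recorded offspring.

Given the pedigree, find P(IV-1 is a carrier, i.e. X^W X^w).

III-3 is unaffected, so III-3 is X^W Y.
III-2 is unaffected so carries W and received w from II-4 (X^w Y), so III-2 is X^W X^w.
Their cross gives offspring ratios 1/2 X^W X^W : 1/2 X^W X^w. Conditioning on IV-1 being unaffected, P(X^W X^w) = 1/2 / 1 = 1/2.

1/2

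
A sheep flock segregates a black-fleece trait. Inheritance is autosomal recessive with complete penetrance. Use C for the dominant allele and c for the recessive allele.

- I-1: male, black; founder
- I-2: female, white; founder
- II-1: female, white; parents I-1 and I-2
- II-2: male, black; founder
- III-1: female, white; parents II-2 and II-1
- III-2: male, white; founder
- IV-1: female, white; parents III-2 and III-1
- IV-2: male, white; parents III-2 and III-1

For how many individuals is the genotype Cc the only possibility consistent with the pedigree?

Obligate heterozygotes: II-1 is white so carries C and received c from I-1 (cc), so II-1 is Cc; III-1 is white so carries C and received c from II-2 (cc), so III-1 is Cc.
Every other individual is either homozygous by phenotype or has at least one consistent homozygous assignment, so the count is 2.

2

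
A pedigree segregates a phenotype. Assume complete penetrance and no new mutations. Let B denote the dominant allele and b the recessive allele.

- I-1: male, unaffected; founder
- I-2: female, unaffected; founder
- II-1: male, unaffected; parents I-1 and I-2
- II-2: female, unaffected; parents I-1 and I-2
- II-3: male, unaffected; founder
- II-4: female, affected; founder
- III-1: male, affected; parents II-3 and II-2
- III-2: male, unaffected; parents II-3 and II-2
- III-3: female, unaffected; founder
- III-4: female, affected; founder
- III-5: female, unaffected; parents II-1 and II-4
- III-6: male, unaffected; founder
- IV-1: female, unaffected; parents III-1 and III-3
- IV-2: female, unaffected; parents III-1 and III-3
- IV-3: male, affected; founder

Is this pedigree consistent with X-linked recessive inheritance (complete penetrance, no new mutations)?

A consistent assignment under X-linked recessive exists: I-1 X^B Y, I-2 X^B X^b, II-1 X^B Y, II-2 X^B X^b, II-3 X^B Y, II-4 X^b X^b, III-1 X^b Y, III-2 X^B Y, III-3 X^B X^B, III-4 X^b X^b, III-5 X^B X^b, III-6 X^B Y, IV-1 X^B X^b, IV-2 X^B X^b, IV-3 X^b Y.
In this assignment every recorded phenotype matches its genotype and every non-founder's genotype is obtainable from its parents' genotypes, so the pedigree is consistent.

Yes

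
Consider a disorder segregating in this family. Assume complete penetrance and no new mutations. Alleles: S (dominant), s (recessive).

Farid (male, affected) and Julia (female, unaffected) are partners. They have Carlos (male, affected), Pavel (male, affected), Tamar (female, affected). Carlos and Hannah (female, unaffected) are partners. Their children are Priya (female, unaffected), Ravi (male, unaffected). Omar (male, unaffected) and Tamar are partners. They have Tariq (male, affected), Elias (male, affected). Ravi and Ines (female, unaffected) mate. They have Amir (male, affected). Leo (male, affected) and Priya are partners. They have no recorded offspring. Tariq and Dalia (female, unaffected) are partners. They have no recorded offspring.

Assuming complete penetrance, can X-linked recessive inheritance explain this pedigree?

Yes

A consistent assignment under X-linked recessive exists: Farid X^s Y, Julia X^S X^s, Carlos X^s Y, Pavel X^s Y, Tamar X^s X^s, Hannah X^S X^S, Omar X^S Y, Priya X^S X^s, Ravi X^S Y, Ines X^S X^s, Leo X^s Y, Tariq X^s Y, Elias X^s Y, Dalia X^S X^S, Amir X^s Y.
In this assignment every recorded phenotype matches its genotype and every non-founder's genotype is obtainable from its parents' genotypes, so the pedigree is consistent.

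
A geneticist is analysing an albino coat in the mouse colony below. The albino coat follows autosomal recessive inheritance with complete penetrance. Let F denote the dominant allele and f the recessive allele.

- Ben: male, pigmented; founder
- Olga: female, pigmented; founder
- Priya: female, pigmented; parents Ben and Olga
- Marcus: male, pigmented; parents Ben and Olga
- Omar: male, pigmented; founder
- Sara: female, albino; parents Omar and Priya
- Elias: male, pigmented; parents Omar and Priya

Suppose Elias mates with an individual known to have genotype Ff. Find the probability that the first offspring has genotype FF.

1/3

Omar is pigmented so carries F and passed f to Sara (ff), so Omar is Ff.
Priya is pigmented so carries F and passed f to Sara (ff), so Priya is Ff.
Elias is a pigmented offspring of Omar (Ff) × Priya (Ff), whose cross gives 1/4 FF : 1/2 Ff : 1/4 ff; conditioning on being pigmented, Elias is FF with probability 1/3, Ff with probability 2/3.
Summing over parental genotype combinations, P(offspring has genotype FF) = 1/3·1/2 + 2/3·1/4 = 1/3.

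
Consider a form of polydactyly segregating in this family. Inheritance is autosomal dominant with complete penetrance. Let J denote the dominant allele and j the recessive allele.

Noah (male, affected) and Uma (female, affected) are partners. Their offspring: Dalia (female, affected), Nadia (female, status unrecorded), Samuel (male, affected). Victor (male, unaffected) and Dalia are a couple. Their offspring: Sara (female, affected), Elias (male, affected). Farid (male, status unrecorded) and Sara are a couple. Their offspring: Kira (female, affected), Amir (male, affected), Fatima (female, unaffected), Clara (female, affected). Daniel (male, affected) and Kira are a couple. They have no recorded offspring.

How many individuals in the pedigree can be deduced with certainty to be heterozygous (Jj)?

Obligate heterozygotes: Sara is affected so carries J and received j from Victor (jj), so Sara is Jj; Elias is affected so carries J and received j from Victor (jj), so Elias is Jj.
Every other individual is either homozygous by phenotype or has at least one consistent homozygous assignment, so the count is 2.

2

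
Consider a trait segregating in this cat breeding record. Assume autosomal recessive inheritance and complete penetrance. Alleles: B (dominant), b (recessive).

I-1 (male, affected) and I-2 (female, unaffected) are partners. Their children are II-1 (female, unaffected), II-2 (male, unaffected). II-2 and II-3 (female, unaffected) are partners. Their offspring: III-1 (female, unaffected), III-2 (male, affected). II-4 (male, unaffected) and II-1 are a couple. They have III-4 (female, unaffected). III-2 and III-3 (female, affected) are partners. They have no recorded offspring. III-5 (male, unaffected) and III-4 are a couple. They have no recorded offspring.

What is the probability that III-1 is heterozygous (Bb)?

2/3

II-2 is unaffected so carries B and received b from I-1 (bb), so II-2 is Bb.
II-3 is unaffected so carries B and passed b to III-2 (bb), so II-3 is Bb.
Their cross gives offspring ratios 1/4 BB : 1/2 Bb : 1/4 bb. Conditioning on III-1 being unaffected, P(Bb) = 1/2 / 3/4 = 2/3.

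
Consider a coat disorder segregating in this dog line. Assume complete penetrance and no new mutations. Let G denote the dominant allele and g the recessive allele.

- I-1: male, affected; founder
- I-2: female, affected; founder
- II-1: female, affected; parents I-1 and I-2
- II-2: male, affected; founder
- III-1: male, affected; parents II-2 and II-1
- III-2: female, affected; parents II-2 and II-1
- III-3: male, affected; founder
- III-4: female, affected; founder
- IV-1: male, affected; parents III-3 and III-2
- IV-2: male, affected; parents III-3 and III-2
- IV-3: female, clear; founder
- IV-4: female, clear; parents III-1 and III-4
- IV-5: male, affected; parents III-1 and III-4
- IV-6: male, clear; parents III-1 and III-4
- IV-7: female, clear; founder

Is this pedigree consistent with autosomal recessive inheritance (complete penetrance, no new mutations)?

No

Under autosomal recessive, IV-4 (clear, female) cannot arise from III-1 (affected) × III-4 (affected).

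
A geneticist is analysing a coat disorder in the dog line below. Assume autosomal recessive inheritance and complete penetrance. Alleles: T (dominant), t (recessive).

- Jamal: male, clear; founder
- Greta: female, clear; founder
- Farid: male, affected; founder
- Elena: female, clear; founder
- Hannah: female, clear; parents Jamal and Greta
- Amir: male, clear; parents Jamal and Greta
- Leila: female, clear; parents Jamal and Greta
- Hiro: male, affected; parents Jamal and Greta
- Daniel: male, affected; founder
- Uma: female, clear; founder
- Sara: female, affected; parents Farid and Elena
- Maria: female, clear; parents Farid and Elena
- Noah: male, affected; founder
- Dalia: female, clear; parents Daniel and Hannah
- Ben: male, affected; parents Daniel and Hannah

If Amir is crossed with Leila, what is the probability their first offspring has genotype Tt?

Jamal is clear so carries T and passed t to Hiro (tt), so Jamal is Tt.
Greta is clear so carries T and passed t to Hiro (tt), so Greta is Tt.
Amir is a clear offspring of Jamal (Tt) × Greta (Tt), whose cross gives 1/4 TT : 1/2 Tt : 1/4 tt; conditioning on being clear, Amir is TT with probability 1/3, Tt with probability 2/3.
Leila is a clear offspring of Jamal (Tt) × Greta (Tt), whose cross gives 1/4 TT : 1/2 Tt : 1/4 tt; conditioning on being clear, Leila is TT with probability 1/3, Tt with probability 2/3.
Summing over parental genotype combinations, P(offspring has genotype Tt) = 2/9·1/2 + 2/9·1/2 + 4/9·1/2 = 4/9.

4/9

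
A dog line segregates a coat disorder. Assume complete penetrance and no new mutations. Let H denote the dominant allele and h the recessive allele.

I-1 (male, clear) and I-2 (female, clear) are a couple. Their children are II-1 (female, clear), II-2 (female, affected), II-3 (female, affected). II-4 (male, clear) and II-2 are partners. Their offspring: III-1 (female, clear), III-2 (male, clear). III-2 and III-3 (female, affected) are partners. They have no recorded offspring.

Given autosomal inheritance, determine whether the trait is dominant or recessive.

recessive

I-1 and I-2 are both clear yet have an affected child II-2. Under dominance, an affected child requires at least one affected parent, so the trait cannot be dominant.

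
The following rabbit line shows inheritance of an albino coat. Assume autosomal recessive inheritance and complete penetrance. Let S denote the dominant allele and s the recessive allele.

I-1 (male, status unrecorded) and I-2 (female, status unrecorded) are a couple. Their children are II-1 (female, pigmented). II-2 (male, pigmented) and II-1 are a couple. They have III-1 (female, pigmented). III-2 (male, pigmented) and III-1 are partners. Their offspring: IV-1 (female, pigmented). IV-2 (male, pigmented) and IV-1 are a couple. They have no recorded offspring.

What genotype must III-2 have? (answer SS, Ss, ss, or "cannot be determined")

III-2's phenotype allows SS or Ss, and no parent or child forces a single allele at both positions; consistent genotype assignments exist with III-2 as SS or Ss.

cannot be determined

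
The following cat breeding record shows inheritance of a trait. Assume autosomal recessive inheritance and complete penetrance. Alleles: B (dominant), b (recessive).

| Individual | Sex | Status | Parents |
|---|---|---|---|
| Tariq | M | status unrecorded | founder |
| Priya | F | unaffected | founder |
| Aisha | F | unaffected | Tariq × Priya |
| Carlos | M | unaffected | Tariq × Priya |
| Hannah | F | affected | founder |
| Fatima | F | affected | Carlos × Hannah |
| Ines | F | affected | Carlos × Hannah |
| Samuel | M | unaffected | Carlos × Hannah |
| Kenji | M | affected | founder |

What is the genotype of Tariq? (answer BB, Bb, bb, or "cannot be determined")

Tariq's phenotype is unrecorded, and no parent or child forces a single allele at both positions; consistent genotype assignments exist with Tariq as BB or Bb or bb.

cannot be determined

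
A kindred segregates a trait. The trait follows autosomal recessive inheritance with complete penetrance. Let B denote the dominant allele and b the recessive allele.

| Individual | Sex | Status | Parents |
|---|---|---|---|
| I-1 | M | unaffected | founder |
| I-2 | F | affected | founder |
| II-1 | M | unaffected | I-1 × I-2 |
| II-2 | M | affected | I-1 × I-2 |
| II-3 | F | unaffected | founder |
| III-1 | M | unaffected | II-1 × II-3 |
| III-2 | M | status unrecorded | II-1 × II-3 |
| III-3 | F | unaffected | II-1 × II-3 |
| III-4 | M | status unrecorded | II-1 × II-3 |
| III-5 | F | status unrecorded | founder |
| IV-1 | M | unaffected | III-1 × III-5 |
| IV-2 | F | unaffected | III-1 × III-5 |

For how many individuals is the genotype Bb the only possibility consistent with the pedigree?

2

Obligate heterozygotes: I-1 is unaffected so carries B and passed b to II-2 (bb), so I-1 is Bb; II-1 is unaffected so carries B and received b from I-2 (bb), so II-1 is Bb.
Every other individual is either homozygous by phenotype or has at least one consistent homozygous assignment, so the count is 2.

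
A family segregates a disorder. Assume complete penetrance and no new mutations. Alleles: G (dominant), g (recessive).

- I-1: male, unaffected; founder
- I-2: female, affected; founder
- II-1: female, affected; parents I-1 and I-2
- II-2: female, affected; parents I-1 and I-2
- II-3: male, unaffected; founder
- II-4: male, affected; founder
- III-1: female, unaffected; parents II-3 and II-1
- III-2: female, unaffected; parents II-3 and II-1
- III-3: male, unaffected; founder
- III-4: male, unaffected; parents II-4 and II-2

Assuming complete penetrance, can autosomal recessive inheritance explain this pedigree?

No

Under autosomal recessive, III-4 (unaffected, male) cannot arise from II-4 (affected) × II-2 (affected).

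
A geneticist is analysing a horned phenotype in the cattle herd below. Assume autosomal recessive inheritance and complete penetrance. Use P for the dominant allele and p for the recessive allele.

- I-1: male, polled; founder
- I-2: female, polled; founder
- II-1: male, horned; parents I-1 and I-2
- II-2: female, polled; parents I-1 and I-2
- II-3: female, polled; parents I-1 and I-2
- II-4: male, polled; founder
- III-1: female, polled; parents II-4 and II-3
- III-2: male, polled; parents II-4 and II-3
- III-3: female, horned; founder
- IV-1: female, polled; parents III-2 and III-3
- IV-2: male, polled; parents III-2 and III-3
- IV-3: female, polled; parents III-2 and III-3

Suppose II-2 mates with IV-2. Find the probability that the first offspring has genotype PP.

1/3

I-1 is polled so carries P and passed p to II-1 (pp), so I-1 is Pp.
I-2 is polled so carries P and passed p to II-1 (pp), so I-2 is Pp.
II-2 is a polled offspring of I-1 (Pp) × I-2 (Pp), whose cross gives 1/4 PP : 1/2 Pp : 1/4 pp; conditioning on being polled, II-2 is PP with probability 1/3, Pp with probability 2/3.
IV-2 is polled so carries P and received p from III-3 (pp), so IV-2 is Pp.
Summing over parental genotype combinations, P(offspring has genotype PP) = 1/3·1/2 + 2/3·1/4 = 1/3.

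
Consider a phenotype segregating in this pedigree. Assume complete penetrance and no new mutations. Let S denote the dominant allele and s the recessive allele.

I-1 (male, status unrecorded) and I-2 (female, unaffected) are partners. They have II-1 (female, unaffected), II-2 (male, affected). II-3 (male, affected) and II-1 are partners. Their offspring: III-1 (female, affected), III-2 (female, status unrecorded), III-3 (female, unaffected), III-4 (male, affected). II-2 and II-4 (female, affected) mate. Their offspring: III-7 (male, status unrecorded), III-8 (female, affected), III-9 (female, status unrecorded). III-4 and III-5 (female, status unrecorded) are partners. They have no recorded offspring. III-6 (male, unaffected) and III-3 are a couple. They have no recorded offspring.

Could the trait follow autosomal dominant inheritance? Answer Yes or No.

Yes

A consistent assignment under autosomal dominant exists: I-1 Ss, I-2 ss, II-1 ss, II-2 Ss, II-3 Ss, II-4 SS, III-1 Ss, III-2 Ss, III-3 ss, III-4 Ss, III-5 SS, III-6 ss, III-7 SS, III-8 SS, III-9 SS.
In this assignment every recorded phenotype matches its genotype and every non-founder's genotype is obtainable from its parents' genotypes, so the pedigree is consistent.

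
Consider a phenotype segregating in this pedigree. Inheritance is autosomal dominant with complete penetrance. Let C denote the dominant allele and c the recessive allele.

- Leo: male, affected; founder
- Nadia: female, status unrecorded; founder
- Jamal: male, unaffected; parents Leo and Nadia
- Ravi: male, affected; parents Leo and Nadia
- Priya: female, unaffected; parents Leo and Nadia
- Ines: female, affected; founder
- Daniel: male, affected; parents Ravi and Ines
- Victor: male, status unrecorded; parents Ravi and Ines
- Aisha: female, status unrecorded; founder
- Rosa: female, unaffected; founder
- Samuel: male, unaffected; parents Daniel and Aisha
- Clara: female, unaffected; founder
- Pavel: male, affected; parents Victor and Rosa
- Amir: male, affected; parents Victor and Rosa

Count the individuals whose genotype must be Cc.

4

Obligate heterozygotes: Leo is affected so carries C and passed c to Jamal (cc), so Leo is Cc; Daniel is affected so carries C and passed c to Samuel (cc), so Daniel is Cc; Pavel is affected so carries C and received c from Rosa (cc), so Pavel is Cc; Amir is affected so carries C and received c from Rosa (cc), so Amir is Cc.
Every other individual is either homozygous by phenotype or has at least one consistent homozygous assignment, so the count is 4.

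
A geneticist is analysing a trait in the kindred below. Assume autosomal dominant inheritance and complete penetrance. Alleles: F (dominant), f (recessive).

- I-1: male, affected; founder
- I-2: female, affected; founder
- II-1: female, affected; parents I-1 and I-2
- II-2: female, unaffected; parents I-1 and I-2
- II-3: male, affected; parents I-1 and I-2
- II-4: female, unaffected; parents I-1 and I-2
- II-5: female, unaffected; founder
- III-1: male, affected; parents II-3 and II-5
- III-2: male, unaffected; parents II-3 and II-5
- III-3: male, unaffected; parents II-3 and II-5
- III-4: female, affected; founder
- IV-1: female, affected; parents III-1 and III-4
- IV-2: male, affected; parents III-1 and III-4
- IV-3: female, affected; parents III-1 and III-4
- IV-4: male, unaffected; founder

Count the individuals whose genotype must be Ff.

4

Obligate heterozygotes: I-1 is affected so carries F and passed f to II-2 (ff), so I-1 is Ff; I-2 is affected so carries F and passed f to II-2 (ff), so I-2 is Ff; II-3 is affected so carries F and passed f to III-2 (ff), so II-3 is Ff; III-1 is affected so carries F and received f from II-5 (ff), so III-1 is Ff.
Every other individual is either homozygous by phenotype or has at least one consistent homozygous assignment, so the count is 4.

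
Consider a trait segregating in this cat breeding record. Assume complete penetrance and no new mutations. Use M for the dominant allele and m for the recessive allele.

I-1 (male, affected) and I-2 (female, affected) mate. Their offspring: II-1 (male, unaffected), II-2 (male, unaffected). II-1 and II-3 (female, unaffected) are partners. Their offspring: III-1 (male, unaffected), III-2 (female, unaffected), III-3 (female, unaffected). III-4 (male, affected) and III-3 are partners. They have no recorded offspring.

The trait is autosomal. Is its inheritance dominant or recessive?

dominant

I-1 and I-2 are both affected yet have an unaffected child II-1. Under a recessive model two affected parents are homozygous and every child would be affected, so the trait cannot be recessive.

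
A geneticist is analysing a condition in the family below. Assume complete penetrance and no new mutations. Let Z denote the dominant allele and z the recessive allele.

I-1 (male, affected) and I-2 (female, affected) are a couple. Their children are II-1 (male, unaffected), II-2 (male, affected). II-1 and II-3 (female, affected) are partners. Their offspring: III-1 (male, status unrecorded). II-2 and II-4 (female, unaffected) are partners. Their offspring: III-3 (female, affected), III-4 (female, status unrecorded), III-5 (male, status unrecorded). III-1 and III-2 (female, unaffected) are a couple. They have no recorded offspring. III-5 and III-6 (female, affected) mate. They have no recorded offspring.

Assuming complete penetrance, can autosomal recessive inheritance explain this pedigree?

No

Under autosomal recessive, II-1 (unaffected, male) cannot arise from I-1 (affected) × I-2 (affected).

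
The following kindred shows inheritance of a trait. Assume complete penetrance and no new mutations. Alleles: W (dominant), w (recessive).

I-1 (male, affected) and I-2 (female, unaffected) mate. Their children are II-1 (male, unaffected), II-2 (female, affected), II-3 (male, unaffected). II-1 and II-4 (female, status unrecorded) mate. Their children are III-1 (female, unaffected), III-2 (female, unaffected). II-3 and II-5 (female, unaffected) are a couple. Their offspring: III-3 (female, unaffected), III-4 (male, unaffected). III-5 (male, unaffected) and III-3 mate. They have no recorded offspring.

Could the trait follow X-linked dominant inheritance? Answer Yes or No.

Yes

A consistent assignment under X-linked dominant exists: I-1 X^W Y, I-2 X^w X^w, II-1 X^w Y, II-2 X^W X^w, II-3 X^w Y, II-4 X^W X^w, II-5 X^w X^w, III-1 X^w X^w, III-2 X^w X^w, III-3 X^w X^w, III-4 X^w Y, III-5 X^w Y.
In this assignment every recorded phenotype matches its genotype and every non-founder's genotype is obtainable from its parents' genotypes, so the pedigree is consistent.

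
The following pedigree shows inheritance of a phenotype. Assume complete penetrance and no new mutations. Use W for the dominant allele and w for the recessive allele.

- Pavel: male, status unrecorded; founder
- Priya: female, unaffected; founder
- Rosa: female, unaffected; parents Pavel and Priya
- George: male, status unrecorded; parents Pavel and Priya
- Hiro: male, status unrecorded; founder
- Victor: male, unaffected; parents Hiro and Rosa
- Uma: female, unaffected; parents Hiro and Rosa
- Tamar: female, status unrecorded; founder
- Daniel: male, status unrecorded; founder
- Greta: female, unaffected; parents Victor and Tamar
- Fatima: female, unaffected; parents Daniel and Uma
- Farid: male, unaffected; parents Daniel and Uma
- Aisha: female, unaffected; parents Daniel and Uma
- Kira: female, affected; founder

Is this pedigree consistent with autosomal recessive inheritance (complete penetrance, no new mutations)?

Yes

A consistent assignment under autosomal recessive exists: Pavel WW, Priya WW, Rosa WW, George WW, Hiro WW, Victor WW, Uma WW, Tamar WW, Daniel WW, Greta WW, Fatima WW, Farid WW, Aisha WW, Kira ww.
In this assignment every recorded phenotype matches its genotype and every non-founder's genotype is obtainable from its parents' genotypes, so the pedigree is consistent.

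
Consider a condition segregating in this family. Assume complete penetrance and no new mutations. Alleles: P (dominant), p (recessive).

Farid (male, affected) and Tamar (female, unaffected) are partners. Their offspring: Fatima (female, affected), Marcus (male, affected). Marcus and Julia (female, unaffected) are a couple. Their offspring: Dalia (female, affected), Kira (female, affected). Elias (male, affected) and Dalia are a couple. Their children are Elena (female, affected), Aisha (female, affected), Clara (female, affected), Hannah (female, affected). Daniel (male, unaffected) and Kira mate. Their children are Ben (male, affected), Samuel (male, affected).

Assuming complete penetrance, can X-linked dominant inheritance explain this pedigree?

No

Under X-linked dominant, Marcus (affected, male) cannot arise from Farid (affected) × Tamar (unaffected).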